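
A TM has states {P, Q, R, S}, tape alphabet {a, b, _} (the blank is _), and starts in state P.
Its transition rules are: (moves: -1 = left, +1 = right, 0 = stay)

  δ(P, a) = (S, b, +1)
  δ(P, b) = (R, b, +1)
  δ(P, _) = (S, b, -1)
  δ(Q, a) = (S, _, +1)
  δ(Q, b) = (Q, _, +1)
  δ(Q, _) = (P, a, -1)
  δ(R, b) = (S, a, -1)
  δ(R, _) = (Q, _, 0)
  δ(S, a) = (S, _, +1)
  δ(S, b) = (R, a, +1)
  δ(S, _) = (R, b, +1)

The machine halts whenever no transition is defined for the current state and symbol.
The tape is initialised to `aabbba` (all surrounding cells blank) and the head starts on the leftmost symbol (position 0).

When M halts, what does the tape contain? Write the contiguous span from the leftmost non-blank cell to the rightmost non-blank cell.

state=P head=0 tape=[a]abbba   (P,a)→(S,b,+1)
state=S head=1 tape=b[a]bbba   (S,a)→(S,_,+1)
state=S head=2 tape=b_[b]bba   (S,b)→(R,a,+1)
state=R head=3 tape=b_a[b]ba   (R,b)→(S,a,-1)
state=S head=2 tape=b_[a]aba   (S,a)→(S,_,+1)
state=S head=3 tape=b__[a]ba   (S,a)→(S,_,+1)
state=S head=4 tape=b___[b]a   (S,b)→(R,a,+1)
state=R head=5 tape=b___a[a]
The non-blank tape span at halt is b___aa.

b___aa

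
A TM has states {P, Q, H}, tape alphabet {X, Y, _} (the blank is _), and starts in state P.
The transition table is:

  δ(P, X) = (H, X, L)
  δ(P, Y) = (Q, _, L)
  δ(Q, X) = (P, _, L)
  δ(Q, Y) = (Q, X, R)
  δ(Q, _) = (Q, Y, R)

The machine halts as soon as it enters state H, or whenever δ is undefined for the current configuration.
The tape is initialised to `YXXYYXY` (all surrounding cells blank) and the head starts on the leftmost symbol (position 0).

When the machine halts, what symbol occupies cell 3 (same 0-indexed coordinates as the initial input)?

state=P head=0 tape=_[Y]XXYYXY   (P,Y)→(Q,_,L)
state=Q head=-1 tape=[_]_XXYYXY   (Q,_)→(Q,Y,R)
state=Q head=0 tape=Y[_]XXYYXY   (Q,_)→(Q,Y,R)
state=Q head=1 tape=YY[X]XYYXY   (Q,X)→(P,_,L)
state=P head=0 tape=Y[Y]_XYYXY   (P,Y)→(Q,_,L)
state=Q head=-1 tape=[Y]__XYYXY   (Q,Y)→(Q,X,R)
state=Q head=0 tape=X[_]_XYYXY   (Q,_)→(Q,Y,R)
state=Q head=1 tape=XY[_]XYYXY   (Q,_)→(Q,Y,R)
state=Q head=2 tape=XYY[X]YYXY   (Q,X)→(P,_,L)
state=P head=1 tape=XY[Y]_YYXY   (P,Y)→(Q,_,L)
state=Q head=0 tape=X[Y]__YYXY   (Q,Y)→(Q,X,R)
state=Q head=1 tape=XX[_]_YYXY   (Q,_)→(Q,Y,R)
state=Q head=2 tape=XXY[_]YYXY   (Q,_)→(Q,Y,R)
state=Q head=3 tape=XXYY[Y]YXY   (Q,Y)→(Q,X,R)
state=Q head=4 tape=XXYYX[Y]XY   (Q,Y)→(Q,X,R)
state=Q head=5 tape=XXYYXX[X]Y   (Q,X)→(P,_,L)
state=P head=4 tape=XXYYX[X]_Y   (P,X)→(H,X,L)
state=H head=3 tape=XXYY[X]X_Y
Cell 3 holds X when M halts.

X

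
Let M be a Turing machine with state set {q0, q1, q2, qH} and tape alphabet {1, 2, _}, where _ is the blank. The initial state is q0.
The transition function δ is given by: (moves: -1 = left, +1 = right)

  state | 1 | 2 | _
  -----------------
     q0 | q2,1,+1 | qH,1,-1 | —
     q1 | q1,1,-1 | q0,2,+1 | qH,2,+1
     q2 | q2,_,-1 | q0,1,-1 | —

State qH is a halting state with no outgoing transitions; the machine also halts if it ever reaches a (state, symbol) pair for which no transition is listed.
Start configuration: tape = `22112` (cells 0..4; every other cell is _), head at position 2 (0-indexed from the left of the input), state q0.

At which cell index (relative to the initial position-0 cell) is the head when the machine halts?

-1

state=q0 head=2 tape=_22[1]12   (q0,1)→(q2,1,+1)
state=q2 head=3 tape=_221[1]2   (q2,1)→(q2,_,-1)
state=q2 head=2 tape=_22[1]_2   (q2,1)→(q2,_,-1)
state=q2 head=1 tape=_2[2]__2   (q2,2)→(q0,1,-1)
state=q0 head=0 tape=_[2]1__2   (q0,2)→(qH,1,-1)
state=qH head=-1 tape=[_]11__2
At halt the head is at cell -1.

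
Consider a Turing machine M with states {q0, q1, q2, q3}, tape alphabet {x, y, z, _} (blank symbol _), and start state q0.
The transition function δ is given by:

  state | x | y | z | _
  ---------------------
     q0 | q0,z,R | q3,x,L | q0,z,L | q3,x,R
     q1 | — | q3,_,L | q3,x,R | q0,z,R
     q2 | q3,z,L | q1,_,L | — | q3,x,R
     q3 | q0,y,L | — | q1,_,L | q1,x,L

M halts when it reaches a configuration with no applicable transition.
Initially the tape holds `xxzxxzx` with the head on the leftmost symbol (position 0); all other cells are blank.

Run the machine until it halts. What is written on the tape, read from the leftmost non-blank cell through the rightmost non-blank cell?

state=q0 head=0 tape=_[x]xzxxzx   (q0,x)→(q0,z,R)
state=q0 head=1 tape=_z[x]zxxzx   (q0,x)→(q0,z,R)
state=q0 head=2 tape=_zz[z]xxzx   (q0,z)→(q0,z,L)
state=q0 head=1 tape=_z[z]zxxzx   (q0,z)→(q0,z,L)
state=q0 head=0 tape=_[z]zzxxzx   (q0,z)→(q0,z,L)
state=q0 head=-1 tape=[_]zzzxxzx   (q0,_)→(q3,x,R)
state=q3 head=0 tape=x[z]zzxxzx   (q3,z)→(q1,_,L)
state=q1 head=-1 tape=[x]_zzxxzx
The non-blank tape span at halt is x_zzxxzx.

x_zzxxzx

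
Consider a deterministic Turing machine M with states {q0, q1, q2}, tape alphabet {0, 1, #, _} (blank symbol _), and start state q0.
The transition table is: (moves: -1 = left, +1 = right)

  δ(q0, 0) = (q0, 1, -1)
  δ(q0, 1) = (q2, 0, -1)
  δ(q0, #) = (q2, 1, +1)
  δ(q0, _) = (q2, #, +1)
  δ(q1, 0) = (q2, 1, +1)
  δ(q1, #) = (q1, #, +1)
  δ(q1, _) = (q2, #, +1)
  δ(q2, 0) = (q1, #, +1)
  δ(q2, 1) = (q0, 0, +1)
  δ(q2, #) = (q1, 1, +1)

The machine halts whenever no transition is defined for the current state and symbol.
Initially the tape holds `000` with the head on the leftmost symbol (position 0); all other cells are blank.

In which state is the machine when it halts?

q2

state=q0 head=0 tape=_[0]00__   (q0,0)→(q0,1,-1)
state=q0 head=-1 tape=[_]100__   (q0,_)→(q2,#,+1)
state=q2 head=0 tape=#[1]00__   (q2,1)→(q0,0,+1)
state=q0 head=1 tape=#0[0]0__   (q0,0)→(q0,1,-1)
state=q0 head=0 tape=#[0]10__   (q0,0)→(q0,1,-1)
state=q0 head=-1 tape=[#]110__   (q0,#)→(q2,1,+1)
state=q2 head=0 tape=1[1]10__   (q2,1)→(q0,0,+1)
state=q0 head=1 tape=10[1]0__   (q0,1)→(q2,0,-1)
state=q2 head=0 tape=1[0]00__   (q2,0)→(q1,#,+1)
state=q1 head=1 tape=1#[0]0__   (q1,0)→(q2,1,+1)
state=q2 head=2 tape=1#1[0]__   (q2,0)→(q1,#,+1)
state=q1 head=3 tape=1#1#[_]_   (q1,_)→(q2,#,+1)
state=q2 head=4 tape=1#1##[_]
No transition is defined for (q2, _); M halts in state q2.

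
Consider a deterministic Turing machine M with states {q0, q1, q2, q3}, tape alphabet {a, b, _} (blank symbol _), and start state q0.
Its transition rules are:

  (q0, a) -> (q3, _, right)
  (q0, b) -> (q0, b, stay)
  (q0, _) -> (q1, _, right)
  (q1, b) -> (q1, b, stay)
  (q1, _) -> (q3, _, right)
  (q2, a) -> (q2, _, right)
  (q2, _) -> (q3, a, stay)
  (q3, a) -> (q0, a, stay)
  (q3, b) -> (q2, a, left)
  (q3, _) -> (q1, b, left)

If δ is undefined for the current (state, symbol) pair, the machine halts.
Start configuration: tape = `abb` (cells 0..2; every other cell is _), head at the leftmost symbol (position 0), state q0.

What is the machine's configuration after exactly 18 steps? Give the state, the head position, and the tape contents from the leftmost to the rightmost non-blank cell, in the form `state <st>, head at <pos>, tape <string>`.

q0 | [a]bb_   read a → write _, move right, go to q3
q3 | _[b]b_   read b → write a, move left, go to q2
q2 | [_]ab_   read _ → write a, move stay, go to q3
q3 | [a]ab_   read a → write a, move stay, go to q0
q0 | [a]ab_   read a → write _, move right, go to q3
q3 | _[a]b_   read a → write a, move stay, go to q0
q0 | _[a]b_   read a → write _, move right, go to q3
q3 | __[b]_   read b → write a, move left, go to q2
q2 | _[_]a_   read _ → write a, move stay, go to q3
q3 | _[a]a_   read a → write a, move stay, go to q0
q0 | _[a]a_   read a → write _, move right, go to q3
q3 | __[a]_   read a → write a, move stay, go to q0
q0 | __[a]_   read a → write _, move right, go to q3
q3 | ___[_]   read _ → write b, move left, go to q1
q1 | __[_]b   read _ → write _, move right, go to q3
q3 | ___[b]   read b → write a, move left, go to q2
q2 | __[_]a   read _ → write a, move stay, go to q3
q3 | __[a]a   read a → write a, move stay, go to q0
q0 | __[a]a
After 18 steps: state q0, head at 2, tape aa.

state q0, head at 2, tape aa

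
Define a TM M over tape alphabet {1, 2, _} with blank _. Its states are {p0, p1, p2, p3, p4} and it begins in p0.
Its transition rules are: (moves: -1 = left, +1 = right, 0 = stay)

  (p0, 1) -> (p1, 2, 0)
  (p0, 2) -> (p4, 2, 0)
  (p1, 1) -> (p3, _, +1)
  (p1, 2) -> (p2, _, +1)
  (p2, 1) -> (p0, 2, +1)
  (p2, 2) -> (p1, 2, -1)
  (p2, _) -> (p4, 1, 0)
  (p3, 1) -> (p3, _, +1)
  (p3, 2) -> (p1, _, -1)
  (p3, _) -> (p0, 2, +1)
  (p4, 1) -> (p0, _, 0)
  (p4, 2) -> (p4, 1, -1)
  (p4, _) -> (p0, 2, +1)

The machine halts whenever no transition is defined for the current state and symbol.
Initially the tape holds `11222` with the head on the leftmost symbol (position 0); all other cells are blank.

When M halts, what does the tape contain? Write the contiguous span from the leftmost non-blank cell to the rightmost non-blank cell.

222_2

p0 | [1]1222_   read 1 → write 2, move 0, go to p1
p1 | [2]1222_   read 2 → write _, move +1, go to p2
p2 | _[1]222_   read 1 → write 2, move +1, go to p0
p0 | _2[2]22_   read 2 → write 2, move 0, go to p4
p4 | _2[2]22_   read 2 → write 1, move -1, go to p4
p4 | _[2]122_   read 2 → write 1, move -1, go to p4
p4 | [_]1122_   read _ → write 2, move +1, go to p0
p0 | 2[1]122_   read 1 → write 2, move 0, go to p1
p1 | 2[2]122_   read 2 → write _, move +1, go to p2
p2 | 2_[1]22_   read 1 → write 2, move +1, go to p0
p0 | 2_2[2]2_   read 2 → write 2, move 0, go to p4
p4 | 2_2[2]2_   read 2 → write 1, move -1, go to p4
p4 | 2_[2]12_   read 2 → write 1, move -1, go to p4
p4 | 2[_]112_   read _ → write 2, move +1, go to p0
p0 | 22[1]12_   read 1 → write 2, move 0, go to p1
p1 | 22[2]12_   read 2 → write _, move +1, go to p2
p2 | 22_[1]2_   read 1 → write 2, move +1, go to p0
p0 | 22_2[2]_   read 2 → write 2, move 0, go to p4
p4 | 22_2[2]_   read 2 → write 1, move -1, go to p4
p4 | 22_[2]1_   read 2 → write 1, move -1, go to p4
p4 | 22[_]11_   read _ → write 2, move +1, go to p0
p0 | 222[1]1_   read 1 → write 2, move 0, go to p1
p1 | 222[2]1_   read 2 → write _, move +1, go to p2
p2 | 222_[1]_   read 1 → write 2, move +1, go to p0
p0 | 222_2[_]
The non-blank tape span at halt is 222_2.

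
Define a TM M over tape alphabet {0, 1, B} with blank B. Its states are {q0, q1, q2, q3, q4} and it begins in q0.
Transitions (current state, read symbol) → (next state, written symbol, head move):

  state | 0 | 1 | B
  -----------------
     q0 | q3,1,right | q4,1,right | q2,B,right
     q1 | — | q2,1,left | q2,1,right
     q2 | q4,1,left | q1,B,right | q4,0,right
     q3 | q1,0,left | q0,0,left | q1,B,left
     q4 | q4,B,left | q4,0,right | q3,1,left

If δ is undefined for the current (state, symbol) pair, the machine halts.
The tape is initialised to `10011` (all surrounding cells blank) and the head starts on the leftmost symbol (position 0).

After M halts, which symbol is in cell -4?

state=q0 head=0 tape=BBBB[1]0011   (q0,1)→(q4,1,right)
state=q4 head=1 tape=BBBB1[0]011   (q4,0)→(q4,B,left)
state=q4 head=0 tape=BBBB[1]B011   (q4,1)→(q4,0,right)
state=q4 head=1 tape=BBBB0[B]011   (q4,B)→(q3,1,left)
state=q3 head=0 tape=BBBB[0]1011   (q3,0)→(q1,0,left)
state=q1 head=-1 tape=BBB[B]01011   (q1,B)→(q2,1,right)
state=q2 head=0 tape=BBB1[0]1011   (q2,0)→(q4,1,left)
state=q4 head=-1 tape=BBB[1]11011   (q4,1)→(q4,0,right)
state=q4 head=0 tape=BBB0[1]1011   (q4,1)→(q4,0,right)
state=q4 head=1 tape=BBB00[1]011   (q4,1)→(q4,0,right)
state=q4 head=2 tape=BBB000[0]11   (q4,0)→(q4,B,left)
state=q4 head=1 tape=BBB00[0]B11   (q4,0)→(q4,B,left)
state=q4 head=0 tape=BBB0[0]BB11   (q4,0)→(q4,B,left)
state=q4 head=-1 tape=BBB[0]BBB11   (q4,0)→(q4,B,left)
state=q4 head=-2 tape=BB[B]BBBB11   (q4,B)→(q3,1,left)
state=q3 head=-3 tape=B[B]1BBBB11   (q3,B)→(q1,B,left)
state=q1 head=-4 tape=[B]B1BBBB11   (q1,B)→(q2,1,right)
state=q2 head=-3 tape=1[B]1BBBB11   (q2,B)→(q4,0,right)
state=q4 head=-2 tape=10[1]BBBB11   (q4,1)→(q4,0,right)
state=q4 head=-1 tape=100[B]BBB11   (q4,B)→(q3,1,left)
state=q3 head=-2 tape=10[0]1BBB11   (q3,0)→(q1,0,left)
state=q1 head=-3 tape=1[0]01BBB11
Cell -4 holds 1 when M halts.

1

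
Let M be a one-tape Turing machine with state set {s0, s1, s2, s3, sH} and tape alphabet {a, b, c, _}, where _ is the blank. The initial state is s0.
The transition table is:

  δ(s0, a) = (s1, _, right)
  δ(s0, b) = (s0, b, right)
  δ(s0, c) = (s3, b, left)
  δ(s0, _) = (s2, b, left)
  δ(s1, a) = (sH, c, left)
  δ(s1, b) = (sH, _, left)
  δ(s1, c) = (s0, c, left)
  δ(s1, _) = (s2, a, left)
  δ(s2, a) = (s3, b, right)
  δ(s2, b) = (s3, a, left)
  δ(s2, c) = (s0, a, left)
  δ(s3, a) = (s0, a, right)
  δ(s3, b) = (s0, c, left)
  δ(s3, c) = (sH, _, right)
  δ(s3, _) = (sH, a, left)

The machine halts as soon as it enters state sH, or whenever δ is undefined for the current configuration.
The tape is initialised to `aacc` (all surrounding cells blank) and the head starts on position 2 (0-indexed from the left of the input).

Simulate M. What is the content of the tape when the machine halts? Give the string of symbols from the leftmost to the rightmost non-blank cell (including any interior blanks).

bcbcb

state=s0 head=2 tape=__aa[c]c   (s0,c)→(s3,b,left)
state=s3 head=1 tape=__a[a]bc   (s3,a)→(s0,a,right)
state=s0 head=2 tape=__aa[b]c   (s0,b)→(s0,b,right)
state=s0 head=3 tape=__aab[c]   (s0,c)→(s3,b,left)
state=s3 head=2 tape=__aa[b]b   (s3,b)→(s0,c,left)
state=s0 head=1 tape=__a[a]cb   (s0,a)→(s1,_,right)
state=s1 head=2 tape=__a_[c]b   (s1,c)→(s0,c,left)
state=s0 head=1 tape=__a[_]cb   (s0,_)→(s2,b,left)
state=s2 head=0 tape=__[a]bcb   (s2,a)→(s3,b,right)
state=s3 head=1 tape=__b[b]cb   (s3,b)→(s0,c,left)
state=s0 head=0 tape=__[b]ccb   (s0,b)→(s0,b,right)
state=s0 head=1 tape=__b[c]cb   (s0,c)→(s3,b,left)
state=s3 head=0 tape=__[b]bcb   (s3,b)→(s0,c,left)
state=s0 head=-1 tape=_[_]cbcb   (s0,_)→(s2,b,left)
state=s2 head=-2 tape=[_]bcbcb
The non-blank tape span at halt is bcbcb.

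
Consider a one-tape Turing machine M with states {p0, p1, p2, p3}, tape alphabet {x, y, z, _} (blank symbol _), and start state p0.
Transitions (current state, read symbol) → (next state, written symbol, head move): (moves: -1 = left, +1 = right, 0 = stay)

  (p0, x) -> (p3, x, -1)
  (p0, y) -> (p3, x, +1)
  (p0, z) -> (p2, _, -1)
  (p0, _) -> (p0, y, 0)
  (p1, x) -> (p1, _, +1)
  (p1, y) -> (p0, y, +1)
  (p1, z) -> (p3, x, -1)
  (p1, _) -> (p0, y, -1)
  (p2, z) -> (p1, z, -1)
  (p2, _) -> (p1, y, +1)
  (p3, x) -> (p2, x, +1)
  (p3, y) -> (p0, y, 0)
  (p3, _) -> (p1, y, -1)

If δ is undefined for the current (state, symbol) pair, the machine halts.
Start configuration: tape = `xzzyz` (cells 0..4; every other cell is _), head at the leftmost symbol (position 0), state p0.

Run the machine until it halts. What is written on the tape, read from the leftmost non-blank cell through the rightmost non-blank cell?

xx__xxyz

p0 | ___[x]zzyz   read x → write x, move -1, go to p3
p3 | __[_]xzzyz   read _ → write y, move -1, go to p1
p1 | _[_]yxzzyz   read _ → write y, move -1, go to p0
p0 | [_]yyxzzyz   read _ → write y, move 0, go to p0
p0 | [y]yyxzzyz   read y → write x, move +1, go to p3
p3 | x[y]yxzzyz   read y → write y, move 0, go to p0
p0 | x[y]yxzzyz   read y → write x, move +1, go to p3
p3 | xx[y]xzzyz   read y → write y, move 0, go to p0
p0 | xx[y]xzzyz   read y → write x, move +1, go to p3
p3 | xxx[x]zzyz   read x → write x, move +1, go to p2
p2 | xxxx[z]zyz   read z → write z, move -1, go to p1
p1 | xxx[x]zzyz   read x → write _, move +1, go to p1
p1 | xxx_[z]zyz   read z → write x, move -1, go to p3
p3 | xxx[_]xzyz   read _ → write y, move -1, go to p1
p1 | xx[x]yxzyz   read x → write _, move +1, go to p1
p1 | xx_[y]xzyz   read y → write y, move +1, go to p0
p0 | xx_y[x]zyz   read x → write x, move -1, go to p3
p3 | xx_[y]xzyz   read y → write y, move 0, go to p0
p0 | xx_[y]xzyz   read y → write x, move +1, go to p3
p3 | xx_x[x]zyz   read x → write x, move +1, go to p2
p2 | xx_xx[z]yz   read z → write z, move -1, go to p1
p1 | xx_x[x]zyz   read x → write _, move +1, go to p1
p1 | xx_x_[z]yz   read z → write x, move -1, go to p3
p3 | xx_x[_]xyz   read _ → write y, move -1, go to p1
p1 | xx_[x]yxyz   read x → write _, move +1, go to p1
p1 | xx__[y]xyz   read y → write y, move +1, go to p0
p0 | xx__y[x]yz   read x → write x, move -1, go to p3
p3 | xx__[y]xyz   read y → write y, move 0, go to p0
p0 | xx__[y]xyz   read y → write x, move +1, go to p3
p3 | xx__x[x]yz   read x → write x, move +1, go to p2
p2 | xx__xx[y]z
The non-blank tape span at halt is xx__xxyz.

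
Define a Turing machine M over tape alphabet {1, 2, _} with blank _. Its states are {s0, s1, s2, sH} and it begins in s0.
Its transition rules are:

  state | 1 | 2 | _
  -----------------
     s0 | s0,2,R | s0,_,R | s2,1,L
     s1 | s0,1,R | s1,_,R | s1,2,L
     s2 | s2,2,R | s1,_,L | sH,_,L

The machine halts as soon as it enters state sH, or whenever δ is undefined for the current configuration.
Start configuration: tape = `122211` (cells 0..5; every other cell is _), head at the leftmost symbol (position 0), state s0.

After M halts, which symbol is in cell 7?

2

state=s0 head=0 tape=[1]22211___   (s0,1)→(s0,2,R)
state=s0 head=1 tape=2[2]2211___   (s0,2)→(s0,_,R)
state=s0 head=2 tape=2_[2]211___   (s0,2)→(s0,_,R)
state=s0 head=3 tape=2__[2]11___   (s0,2)→(s0,_,R)
state=s0 head=4 tape=2___[1]1___   (s0,1)→(s0,2,R)
state=s0 head=5 tape=2___2[1]___   (s0,1)→(s0,2,R)
state=s0 head=6 tape=2___22[_]__   (s0,_)→(s2,1,L)
state=s2 head=5 tape=2___2[2]1__   (s2,2)→(s1,_,L)
state=s1 head=4 tape=2___[2]_1__   (s1,2)→(s1,_,R)
state=s1 head=5 tape=2____[_]1__   (s1,_)→(s1,2,L)
state=s1 head=4 tape=2___[_]21__   (s1,_)→(s1,2,L)
state=s1 head=3 tape=2__[_]221__   (s1,_)→(s1,2,L)
state=s1 head=2 tape=2_[_]2221__   (s1,_)→(s1,2,L)
state=s1 head=1 tape=2[_]22221__   (s1,_)→(s1,2,L)
state=s1 head=0 tape=[2]222221__   (s1,2)→(s1,_,R)
state=s1 head=1 tape=_[2]22221__   (s1,2)→(s1,_,R)
state=s1 head=2 tape=__[2]2221__   (s1,2)→(s1,_,R)
state=s1 head=3 tape=___[2]221__   (s1,2)→(s1,_,R)
state=s1 head=4 tape=____[2]21__   (s1,2)→(s1,_,R)
state=s1 head=5 tape=_____[2]1__   (s1,2)→(s1,_,R)
state=s1 head=6 tape=______[1]__   (s1,1)→(s0,1,R)
state=s0 head=7 tape=______1[_]_   (s0,_)→(s2,1,L)
state=s2 head=6 tape=______[1]1_   (s2,1)→(s2,2,R)
state=s2 head=7 tape=______2[1]_   (s2,1)→(s2,2,R)
state=s2 head=8 tape=______22[_]   (s2,_)→(sH,_,L)
state=sH head=7 tape=______2[2]_
Cell 7 holds 2 when M halts.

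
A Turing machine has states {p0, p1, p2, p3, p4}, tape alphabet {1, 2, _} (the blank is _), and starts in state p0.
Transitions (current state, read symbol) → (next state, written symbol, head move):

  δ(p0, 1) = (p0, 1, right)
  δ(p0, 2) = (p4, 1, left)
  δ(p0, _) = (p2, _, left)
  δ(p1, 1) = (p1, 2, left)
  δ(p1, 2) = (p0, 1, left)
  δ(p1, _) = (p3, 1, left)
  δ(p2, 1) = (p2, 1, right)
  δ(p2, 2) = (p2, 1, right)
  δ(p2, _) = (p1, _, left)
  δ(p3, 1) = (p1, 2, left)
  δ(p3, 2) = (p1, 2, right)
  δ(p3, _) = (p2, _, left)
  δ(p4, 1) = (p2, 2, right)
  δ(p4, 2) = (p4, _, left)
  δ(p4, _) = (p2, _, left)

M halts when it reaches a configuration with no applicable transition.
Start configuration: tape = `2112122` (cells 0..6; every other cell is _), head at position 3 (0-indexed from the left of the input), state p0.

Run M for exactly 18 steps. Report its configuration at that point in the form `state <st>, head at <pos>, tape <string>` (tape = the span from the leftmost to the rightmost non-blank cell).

state p2, head at 5, tape 2121122

p0 | 211[2]122_   read 2 → write 1, move left, go to p4
p4 | 21[1]1122_   read 1 → write 2, move right, go to p2
p2 | 212[1]122_   read 1 → write 1, move right, go to p2
p2 | 2121[1]22_   read 1 → write 1, move right, go to p2
p2 | 21211[2]2_   read 2 → write 1, move right, go to p2
p2 | 212111[2]_   read 2 → write 1, move right, go to p2
p2 | 2121111[_]   read _ → write _, move left, go to p1
p1 | 212111[1]_   read 1 → write 2, move left, go to p1
p1 | 21211[1]2_   read 1 → write 2, move left, go to p1
p1 | 2121[1]22_   read 1 → write 2, move left, go to p1
p1 | 212[1]222_   read 1 → write 2, move left, go to p1
p1 | 21[2]2222_   read 2 → write 1, move left, go to p0
p0 | 2[1]12222_   read 1 → write 1, move right, go to p0
p0 | 21[1]2222_   read 1 → write 1, move right, go to p0
p0 | 211[2]222_   read 2 → write 1, move left, go to p4
p4 | 21[1]1222_   read 1 → write 2, move right, go to p2
p2 | 212[1]222_   read 1 → write 1, move right, go to p2
p2 | 2121[2]22_   read 2 → write 1, move right, go to p2
p2 | 21211[2]2_
After 18 steps: state p2, head at 5, tape 2121122.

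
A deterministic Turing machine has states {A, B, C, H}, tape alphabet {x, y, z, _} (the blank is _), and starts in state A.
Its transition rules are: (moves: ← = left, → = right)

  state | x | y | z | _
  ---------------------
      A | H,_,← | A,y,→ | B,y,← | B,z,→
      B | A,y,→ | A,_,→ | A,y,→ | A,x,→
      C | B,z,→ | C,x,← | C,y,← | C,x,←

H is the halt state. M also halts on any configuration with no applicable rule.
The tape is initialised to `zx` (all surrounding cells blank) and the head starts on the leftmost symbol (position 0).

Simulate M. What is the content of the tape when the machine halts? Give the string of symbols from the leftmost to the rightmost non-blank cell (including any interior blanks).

xy

A | _[z]x   read z → write y, move ←, go to B
B | [_]yx   read _ → write x, move →, go to A
A | x[y]x   read y → write y, move →, go to A
A | xy[x]   read x → write _, move ←, go to H
H | x[y]_
The non-blank tape span at halt is xy.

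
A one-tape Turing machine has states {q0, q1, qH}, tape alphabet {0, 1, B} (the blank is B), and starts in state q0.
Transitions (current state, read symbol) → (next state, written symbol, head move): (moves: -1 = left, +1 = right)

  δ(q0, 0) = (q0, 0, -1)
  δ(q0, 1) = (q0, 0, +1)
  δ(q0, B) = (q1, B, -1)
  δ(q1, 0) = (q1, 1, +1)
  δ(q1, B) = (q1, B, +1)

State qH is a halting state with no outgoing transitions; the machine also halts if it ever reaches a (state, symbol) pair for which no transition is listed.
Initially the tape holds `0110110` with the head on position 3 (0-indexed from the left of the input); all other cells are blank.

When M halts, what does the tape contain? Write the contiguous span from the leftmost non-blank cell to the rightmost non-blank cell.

q0 | BB011[0]110   read 0 → write 0, move -1, go to q0
q0 | BB01[1]0110   read 1 → write 0, move +1, go to q0
q0 | BB010[0]110   read 0 → write 0, move -1, go to q0
q0 | BB01[0]0110   read 0 → write 0, move -1, go to q0
q0 | BB0[1]00110   read 1 → write 0, move +1, go to q0
q0 | BB00[0]0110   read 0 → write 0, move -1, go to q0
q0 | BB0[0]00110   read 0 → write 0, move -1, go to q0
q0 | BB[0]000110   read 0 → write 0, move -1, go to q0
q0 | B[B]0000110   read B → write B, move -1, go to q1
q1 | [B]B0000110   read B → write B, move +1, go to q1
q1 | B[B]0000110   read B → write B, move +1, go to q1
q1 | BB[0]000110   read 0 → write 1, move +1, go to q1
q1 | BB1[0]00110   read 0 → write 1, move +1, go to q1
q1 | BB11[0]0110   read 0 → write 1, move +1, go to q1
q1 | BB111[0]110   read 0 → write 1, move +1, go to q1
q1 | BB1111[1]10
The non-blank tape span at halt is 1111110.

1111110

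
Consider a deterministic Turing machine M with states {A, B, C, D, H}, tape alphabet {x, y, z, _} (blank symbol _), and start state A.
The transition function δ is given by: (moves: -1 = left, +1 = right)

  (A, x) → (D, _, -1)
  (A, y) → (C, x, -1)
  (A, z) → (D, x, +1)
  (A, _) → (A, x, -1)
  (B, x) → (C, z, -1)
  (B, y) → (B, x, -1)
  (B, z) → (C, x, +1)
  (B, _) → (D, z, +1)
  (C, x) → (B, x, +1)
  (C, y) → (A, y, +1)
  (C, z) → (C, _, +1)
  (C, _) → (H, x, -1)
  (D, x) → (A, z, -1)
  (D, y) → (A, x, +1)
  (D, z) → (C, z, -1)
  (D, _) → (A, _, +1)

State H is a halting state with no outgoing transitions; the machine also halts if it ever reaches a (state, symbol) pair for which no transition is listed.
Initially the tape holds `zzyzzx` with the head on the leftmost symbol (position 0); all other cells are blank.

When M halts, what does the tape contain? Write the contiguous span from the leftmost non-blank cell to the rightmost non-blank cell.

A | [z]zyzzx___   read z → write x, move +1, go to D
D | x[z]yzzx___   read z → write z, move -1, go to C
C | [x]zyzzx___   read x → write x, move +1, go to B
B | x[z]yzzx___   read z → write x, move +1, go to C
C | xx[y]zzx___   read y → write y, move +1, go to A
A | xxy[z]zx___   read z → write x, move +1, go to D
D | xxyx[z]x___   read z → write z, move -1, go to C
C | xxy[x]zx___   read x → write x, move +1, go to B
B | xxyx[z]x___   read z → write x, move +1, go to C
C | xxyxx[x]___   read x → write x, move +1, go to B
B | xxyxxx[_]__   read _ → write z, move +1, go to D
D | xxyxxxz[_]_   read _ → write _, move +1, go to A
A | xxyxxxz_[_]   read _ → write x, move -1, go to A
A | xxyxxxz[_]x   read _ → write x, move -1, go to A
A | xxyxxx[z]xx   read z → write x, move +1, go to D
D | xxyxxxx[x]x   read x → write z, move -1, go to A
A | xxyxxx[x]zx   read x → write _, move -1, go to D
D | xxyxx[x]_zx   read x → write z, move -1, go to A
A | xxyx[x]z_zx   read x → write _, move -1, go to D
D | xxy[x]_z_zx   read x → write z, move -1, go to A
A | xx[y]z_z_zx   read y → write x, move -1, go to C
C | x[x]xz_z_zx   read x → write x, move +1, go to B
B | xx[x]z_z_zx   read x → write z, move -1, go to C
C | x[x]zz_z_zx   read x → write x, move +1, go to B
B | xx[z]z_z_zx   read z → write x, move +1, go to C
C | xxx[z]_z_zx   read z → write _, move +1, go to C
C | xxx_[_]z_zx   read _ → write x, move -1, go to H
H | xxx[_]xz_zx
The non-blank tape span at halt is xxx_xz_zx.

xxx_xz_zx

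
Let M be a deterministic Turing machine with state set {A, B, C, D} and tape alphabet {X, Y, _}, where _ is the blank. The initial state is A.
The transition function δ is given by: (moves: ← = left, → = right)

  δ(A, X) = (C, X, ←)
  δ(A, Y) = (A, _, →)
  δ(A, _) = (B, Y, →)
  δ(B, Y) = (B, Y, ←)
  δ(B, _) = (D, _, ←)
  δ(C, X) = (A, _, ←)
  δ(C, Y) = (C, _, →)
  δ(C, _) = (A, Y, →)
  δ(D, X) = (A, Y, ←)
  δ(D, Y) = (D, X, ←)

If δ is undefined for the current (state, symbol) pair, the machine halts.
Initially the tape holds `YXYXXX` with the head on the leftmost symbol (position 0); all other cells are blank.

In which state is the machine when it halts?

D

A | _[Y]XYXXX   read Y → write _, move →, go to A
A | __[X]YXXX   read X → write X, move ←, go to C
C | _[_]XYXXX   read _ → write Y, move →, go to A
A | _Y[X]YXXX   read X → write X, move ←, go to C
C | _[Y]XYXXX   read Y → write _, move →, go to C
C | __[X]YXXX   read X → write _, move ←, go to A
A | _[_]_YXXX   read _ → write Y, move →, go to B
B | _Y[_]YXXX   read _ → write _, move ←, go to D
D | _[Y]_YXXX   read Y → write X, move ←, go to D
D | [_]X_YXXX
No transition is defined for (D, _); M halts in state D.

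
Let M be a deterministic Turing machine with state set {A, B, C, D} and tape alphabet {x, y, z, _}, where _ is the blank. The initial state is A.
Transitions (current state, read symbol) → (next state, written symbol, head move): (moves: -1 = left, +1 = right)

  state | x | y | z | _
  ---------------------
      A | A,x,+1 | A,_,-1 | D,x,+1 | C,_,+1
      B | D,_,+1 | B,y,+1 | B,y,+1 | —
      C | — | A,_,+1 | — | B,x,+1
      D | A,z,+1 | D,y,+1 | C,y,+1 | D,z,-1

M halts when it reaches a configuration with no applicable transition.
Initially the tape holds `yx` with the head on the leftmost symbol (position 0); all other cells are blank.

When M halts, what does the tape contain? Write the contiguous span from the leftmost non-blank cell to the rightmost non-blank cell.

state=A head=0 tape=_[y]x___   (A,y)→(A,_,-1)
state=A head=-1 tape=[_]_x___   (A,_)→(C,_,+1)
state=C head=0 tape=_[_]x___   (C,_)→(B,x,+1)
state=B head=1 tape=_x[x]___   (B,x)→(D,_,+1)
state=D head=2 tape=_x_[_]__   (D,_)→(D,z,-1)
state=D head=1 tape=_x[_]z__   (D,_)→(D,z,-1)
state=D head=0 tape=_[x]zz__   (D,x)→(A,z,+1)
state=A head=1 tape=_z[z]z__   (A,z)→(D,x,+1)
state=D head=2 tape=_zx[z]__   (D,z)→(C,y,+1)
state=C head=3 tape=_zxy[_]_   (C,_)→(B,x,+1)
state=B head=4 tape=_zxyx[_]
The non-blank tape span at halt is zxyx.

zxyx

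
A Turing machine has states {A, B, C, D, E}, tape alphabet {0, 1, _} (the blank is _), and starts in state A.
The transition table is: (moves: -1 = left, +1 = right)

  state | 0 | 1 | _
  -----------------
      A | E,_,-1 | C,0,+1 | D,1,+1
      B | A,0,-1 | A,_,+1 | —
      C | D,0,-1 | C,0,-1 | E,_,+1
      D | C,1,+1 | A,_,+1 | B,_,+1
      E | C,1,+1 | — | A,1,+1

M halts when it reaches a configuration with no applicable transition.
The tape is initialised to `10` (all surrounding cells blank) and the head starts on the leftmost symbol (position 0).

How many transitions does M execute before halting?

A | [1]0__   read 1 → write 0, move +1, go to C
C | 0[0]__   read 0 → write 0, move -1, go to D
D | [0]0__   read 0 → write 1, move +1, go to C
C | 1[0]__   read 0 → write 0, move -1, go to D
D | [1]0__   read 1 → write _, move +1, go to A
A | _[0]__   read 0 → write _, move -1, go to E
E | [_]___   read _ → write 1, move +1, go to A
A | 1[_]__   read _ → write 1, move +1, go to D
D | 11[_]_   read _ → write _, move +1, go to B
B | 11_[_]
M halts after 9 transitions.

9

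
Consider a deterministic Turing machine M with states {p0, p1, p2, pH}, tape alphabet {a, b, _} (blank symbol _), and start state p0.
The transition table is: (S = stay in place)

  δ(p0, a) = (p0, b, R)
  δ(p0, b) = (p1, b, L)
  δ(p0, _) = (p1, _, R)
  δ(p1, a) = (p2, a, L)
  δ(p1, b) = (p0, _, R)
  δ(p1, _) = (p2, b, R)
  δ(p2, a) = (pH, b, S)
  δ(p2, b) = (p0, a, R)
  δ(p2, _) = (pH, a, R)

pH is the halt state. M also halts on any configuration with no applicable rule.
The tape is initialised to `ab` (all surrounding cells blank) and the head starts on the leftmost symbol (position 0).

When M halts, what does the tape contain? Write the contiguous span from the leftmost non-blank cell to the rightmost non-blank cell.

p0 | [a]b____   read a → write b, move R, go to p0
p0 | b[b]____   read b → write b, move L, go to p1
p1 | [b]b____   read b → write _, move R, go to p0
p0 | _[b]____   read b → write b, move L, go to p1
p1 | [_]b____   read _ → write b, move R, go to p2
p2 | b[b]____   read b → write a, move R, go to p0
p0 | ba[_]___   read _ → write _, move R, go to p1
p1 | ba_[_]__   read _ → write b, move R, go to p2
p2 | ba_b[_]_   read _ → write a, move R, go to pH
pH | ba_ba[_]
The non-blank tape span at halt is ba_ba.

ba_ba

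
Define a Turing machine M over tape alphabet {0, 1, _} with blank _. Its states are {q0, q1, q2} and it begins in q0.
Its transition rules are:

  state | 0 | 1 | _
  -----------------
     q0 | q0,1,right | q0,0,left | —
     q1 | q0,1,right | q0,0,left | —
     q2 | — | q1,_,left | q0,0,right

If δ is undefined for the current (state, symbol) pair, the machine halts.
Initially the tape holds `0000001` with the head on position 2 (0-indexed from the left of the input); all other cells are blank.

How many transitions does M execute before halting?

state=q0 head=2 tape=00[0]0001_   (q0,0)→(q0,1,right)
state=q0 head=3 tape=001[0]001_   (q0,0)→(q0,1,right)
state=q0 head=4 tape=0011[0]01_   (q0,0)→(q0,1,right)
state=q0 head=5 tape=00111[0]1_   (q0,0)→(q0,1,right)
state=q0 head=6 tape=001111[1]_   (q0,1)→(q0,0,left)
state=q0 head=5 tape=00111[1]0_   (q0,1)→(q0,0,left)
state=q0 head=4 tape=0011[1]00_   (q0,1)→(q0,0,left)
state=q0 head=3 tape=001[1]000_   (q0,1)→(q0,0,left)
state=q0 head=2 tape=00[1]0000_   (q0,1)→(q0,0,left)
state=q0 head=1 tape=0[0]00000_   (q0,0)→(q0,1,right)
state=q0 head=2 tape=01[0]0000_   (q0,0)→(q0,1,right)
state=q0 head=3 tape=011[0]000_   (q0,0)→(q0,1,right)
state=q0 head=4 tape=0111[0]00_   (q0,0)→(q0,1,right)
state=q0 head=5 tape=01111[0]0_   (q0,0)→(q0,1,right)
state=q0 head=6 tape=011111[0]_   (q0,0)→(q0,1,right)
state=q0 head=7 tape=0111111[_]
M halts after 15 transitions.

15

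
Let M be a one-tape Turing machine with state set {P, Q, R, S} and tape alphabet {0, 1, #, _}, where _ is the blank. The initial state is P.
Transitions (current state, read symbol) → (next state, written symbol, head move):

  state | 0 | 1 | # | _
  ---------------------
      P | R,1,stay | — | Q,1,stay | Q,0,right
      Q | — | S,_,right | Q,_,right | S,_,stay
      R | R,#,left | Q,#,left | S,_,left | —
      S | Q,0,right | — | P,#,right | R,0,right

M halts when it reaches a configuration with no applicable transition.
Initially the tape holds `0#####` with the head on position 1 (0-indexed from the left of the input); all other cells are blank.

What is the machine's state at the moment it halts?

state=P head=1 tape=0[#]####__   (P,#)→(Q,1,stay)
state=Q head=1 tape=0[1]####__   (Q,1)→(S,_,right)
state=S head=2 tape=0_[#]###__   (S,#)→(P,#,right)
state=P head=3 tape=0_#[#]##__   (P,#)→(Q,1,stay)
state=Q head=3 tape=0_#[1]##__   (Q,1)→(S,_,right)
state=S head=4 tape=0_#_[#]#__   (S,#)→(P,#,right)
state=P head=5 tape=0_#_#[#]__   (P,#)→(Q,1,stay)
state=Q head=5 tape=0_#_#[1]__   (Q,1)→(S,_,right)
state=S head=6 tape=0_#_#_[_]_   (S,_)→(R,0,right)
state=R head=7 tape=0_#_#_0[_]
No transition is defined for (R, _); M halts in state R.

R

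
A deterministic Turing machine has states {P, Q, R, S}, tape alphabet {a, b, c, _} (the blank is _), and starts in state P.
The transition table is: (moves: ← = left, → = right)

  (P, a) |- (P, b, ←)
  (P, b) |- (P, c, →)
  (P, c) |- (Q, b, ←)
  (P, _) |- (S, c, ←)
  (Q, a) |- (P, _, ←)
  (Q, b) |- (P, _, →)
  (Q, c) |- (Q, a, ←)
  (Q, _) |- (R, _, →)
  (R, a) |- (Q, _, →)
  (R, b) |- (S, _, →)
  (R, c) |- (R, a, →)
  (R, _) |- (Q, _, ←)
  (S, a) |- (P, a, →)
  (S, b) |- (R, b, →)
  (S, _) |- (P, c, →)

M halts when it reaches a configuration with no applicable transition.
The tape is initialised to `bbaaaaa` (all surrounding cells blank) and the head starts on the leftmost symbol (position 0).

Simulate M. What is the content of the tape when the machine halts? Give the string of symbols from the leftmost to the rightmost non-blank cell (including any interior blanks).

state=P head=0 tape=_[b]baaaaa   (P,b)→(P,c,→)
state=P head=1 tape=_c[b]aaaaa   (P,b)→(P,c,→)
state=P head=2 tape=_cc[a]aaaa   (P,a)→(P,b,←)
state=P head=1 tape=_c[c]baaaa   (P,c)→(Q,b,←)
state=Q head=0 tape=_[c]bbaaaa   (Q,c)→(Q,a,←)
state=Q head=-1 tape=[_]abbaaaa   (Q,_)→(R,_,→)
state=R head=0 tape=_[a]bbaaaa   (R,a)→(Q,_,→)
state=Q head=1 tape=__[b]baaaa   (Q,b)→(P,_,→)
state=P head=2 tape=___[b]aaaa   (P,b)→(P,c,→)
state=P head=3 tape=___c[a]aaa   (P,a)→(P,b,←)
state=P head=2 tape=___[c]baaa   (P,c)→(Q,b,←)
state=Q head=1 tape=__[_]bbaaa   (Q,_)→(R,_,→)
state=R head=2 tape=___[b]baaa   (R,b)→(S,_,→)
state=S head=3 tape=____[b]aaa   (S,b)→(R,b,→)
state=R head=4 tape=____b[a]aa   (R,a)→(Q,_,→)
state=Q head=5 tape=____b_[a]a   (Q,a)→(P,_,←)
state=P head=4 tape=____b[_]_a   (P,_)→(S,c,←)
state=S head=3 tape=____[b]c_a   (S,b)→(R,b,→)
state=R head=4 tape=____b[c]_a   (R,c)→(R,a,→)
state=R head=5 tape=____ba[_]a   (R,_)→(Q,_,←)
state=Q head=4 tape=____b[a]_a   (Q,a)→(P,_,←)
state=P head=3 tape=____[b]__a   (P,b)→(P,c,→)
state=P head=4 tape=____c[_]_a   (P,_)→(S,c,←)
state=S head=3 tape=____[c]c_a
The non-blank tape span at halt is cc_a.

cc_a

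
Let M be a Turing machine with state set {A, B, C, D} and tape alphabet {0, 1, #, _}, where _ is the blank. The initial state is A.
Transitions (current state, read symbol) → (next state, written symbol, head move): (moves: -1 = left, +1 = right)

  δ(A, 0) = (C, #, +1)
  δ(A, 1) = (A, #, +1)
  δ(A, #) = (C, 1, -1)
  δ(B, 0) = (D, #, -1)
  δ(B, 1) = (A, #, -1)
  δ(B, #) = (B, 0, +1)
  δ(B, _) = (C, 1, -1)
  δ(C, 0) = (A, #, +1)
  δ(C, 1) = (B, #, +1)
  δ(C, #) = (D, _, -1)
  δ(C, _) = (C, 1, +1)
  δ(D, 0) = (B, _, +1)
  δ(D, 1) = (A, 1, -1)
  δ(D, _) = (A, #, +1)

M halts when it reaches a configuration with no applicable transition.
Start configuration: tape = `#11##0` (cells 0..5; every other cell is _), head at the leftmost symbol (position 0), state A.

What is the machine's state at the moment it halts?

A | __[#]11##0   read # → write 1, move -1, go to C
C | _[_]111##0   read _ → write 1, move +1, go to C
C | _1[1]11##0   read 1 → write #, move +1, go to B
B | _1#[1]1##0   read 1 → write #, move -1, go to A
A | _1[#]#1##0   read # → write 1, move -1, go to C
C | _[1]1#1##0   read 1 → write #, move +1, go to B
B | _#[1]#1##0   read 1 → write #, move -1, go to A
A | _[#]##1##0   read # → write 1, move -1, go to C
C | [_]1##1##0   read _ → write 1, move +1, go to C
C | 1[1]##1##0   read 1 → write #, move +1, go to B
B | 1#[#]#1##0   read # → write 0, move +1, go to B
B | 1#0[#]1##0   read # → write 0, move +1, go to B
B | 1#00[1]##0   read 1 → write #, move -1, go to A
A | 1#0[0]###0   read 0 → write #, move +1, go to C
C | 1#0#[#]##0   read # → write _, move -1, go to D
D | 1#0[#]_##0
No transition is defined for (D, #); M halts in state D.

D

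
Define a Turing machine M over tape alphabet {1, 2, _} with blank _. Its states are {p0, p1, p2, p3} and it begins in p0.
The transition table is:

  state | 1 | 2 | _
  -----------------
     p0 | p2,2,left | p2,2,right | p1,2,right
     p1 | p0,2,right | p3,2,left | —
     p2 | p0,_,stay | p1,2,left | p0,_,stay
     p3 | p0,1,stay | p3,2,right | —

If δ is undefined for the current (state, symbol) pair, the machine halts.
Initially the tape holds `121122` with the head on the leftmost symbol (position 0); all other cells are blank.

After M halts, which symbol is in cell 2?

p0 | _[1]21122_   read 1 → write 2, move left, go to p2
p2 | [_]221122_   read _ → write _, move stay, go to p0
p0 | [_]221122_   read _ → write 2, move right, go to p1
p1 | 2[2]21122_   read 2 → write 2, move left, go to p3
p3 | [2]221122_   read 2 → write 2, move right, go to p3
p3 | 2[2]21122_   read 2 → write 2, move right, go to p3
p3 | 22[2]1122_   read 2 → write 2, move right, go to p3
p3 | 222[1]122_   read 1 → write 1, move stay, go to p0
p0 | 222[1]122_   read 1 → write 2, move left, go to p2
p2 | 22[2]2122_   read 2 → write 2, move left, go to p1
p1 | 2[2]22122_   read 2 → write 2, move left, go to p3
p3 | [2]222122_   read 2 → write 2, move right, go to p3
p3 | 2[2]22122_   read 2 → write 2, move right, go to p3
p3 | 22[2]2122_   read 2 → write 2, move right, go to p3
p3 | 222[2]122_   read 2 → write 2, move right, go to p3
p3 | 2222[1]22_   read 1 → write 1, move stay, go to p0
p0 | 2222[1]22_   read 1 → write 2, move left, go to p2
p2 | 222[2]222_   read 2 → write 2, move left, go to p1
p1 | 22[2]2222_   read 2 → write 2, move left, go to p3
p3 | 2[2]22222_   read 2 → write 2, move right, go to p3
p3 | 22[2]2222_   read 2 → write 2, move right, go to p3
p3 | 222[2]222_   read 2 → write 2, move right, go to p3
p3 | 2222[2]22_   read 2 → write 2, move right, go to p3
p3 | 22222[2]2_   read 2 → write 2, move right, go to p3
p3 | 222222[2]_   read 2 → write 2, move right, go to p3
p3 | 2222222[_]
Cell 2 holds 2 when M halts.

2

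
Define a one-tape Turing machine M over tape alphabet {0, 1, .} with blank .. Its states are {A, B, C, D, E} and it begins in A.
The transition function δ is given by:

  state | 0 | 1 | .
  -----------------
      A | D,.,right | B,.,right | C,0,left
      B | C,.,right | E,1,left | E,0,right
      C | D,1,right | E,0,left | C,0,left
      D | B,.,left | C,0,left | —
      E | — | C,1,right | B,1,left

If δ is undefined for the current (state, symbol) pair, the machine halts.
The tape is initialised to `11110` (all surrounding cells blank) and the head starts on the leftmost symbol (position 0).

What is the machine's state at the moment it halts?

state=A head=0 tape=.[1]1110   (A,1)→(B,.,right)
state=B head=1 tape=..[1]110   (B,1)→(E,1,left)
state=E head=0 tape=.[.]1110   (E,.)→(B,1,left)
state=B head=-1 tape=[.]11110   (B,.)→(E,0,right)
state=E head=0 tape=0[1]1110   (E,1)→(C,1,right)
state=C head=1 tape=01[1]110   (C,1)→(E,0,left)
state=E head=0 tape=0[1]0110   (E,1)→(C,1,right)
state=C head=1 tape=01[0]110   (C,0)→(D,1,right)
state=D head=2 tape=011[1]10   (D,1)→(C,0,left)
state=C head=1 tape=01[1]010   (C,1)→(E,0,left)
state=E head=0 tape=0[1]0010   (E,1)→(C,1,right)
state=C head=1 tape=01[0]010   (C,0)→(D,1,right)
state=D head=2 tape=011[0]10   (D,0)→(B,.,left)
state=B head=1 tape=01[1].10   (B,1)→(E,1,left)
state=E head=0 tape=0[1]1.10   (E,1)→(C,1,right)
state=C head=1 tape=01[1].10   (C,1)→(E,0,left)
state=E head=0 tape=0[1]0.10   (E,1)→(C,1,right)
state=C head=1 tape=01[0].10   (C,0)→(D,1,right)
state=D head=2 tape=011[.]10
No transition is defined for (D, .); M halts in state D.

D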